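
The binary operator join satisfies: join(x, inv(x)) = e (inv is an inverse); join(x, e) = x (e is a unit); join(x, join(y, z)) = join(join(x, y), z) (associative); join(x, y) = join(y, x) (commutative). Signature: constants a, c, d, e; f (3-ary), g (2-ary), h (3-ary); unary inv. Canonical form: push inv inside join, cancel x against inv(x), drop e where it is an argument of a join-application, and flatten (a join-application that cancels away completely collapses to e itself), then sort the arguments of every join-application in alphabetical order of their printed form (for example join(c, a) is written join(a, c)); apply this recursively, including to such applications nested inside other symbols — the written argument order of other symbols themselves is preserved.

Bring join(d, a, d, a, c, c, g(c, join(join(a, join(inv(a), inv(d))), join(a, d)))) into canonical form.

Combine occurrences:  join(d, d, a, a, c, c, g(c, a))
Order the arguments:  join(a, a, c, c, d, d, g(c, a))

Answer: join(a, a, c, c, d, d, g(c, a))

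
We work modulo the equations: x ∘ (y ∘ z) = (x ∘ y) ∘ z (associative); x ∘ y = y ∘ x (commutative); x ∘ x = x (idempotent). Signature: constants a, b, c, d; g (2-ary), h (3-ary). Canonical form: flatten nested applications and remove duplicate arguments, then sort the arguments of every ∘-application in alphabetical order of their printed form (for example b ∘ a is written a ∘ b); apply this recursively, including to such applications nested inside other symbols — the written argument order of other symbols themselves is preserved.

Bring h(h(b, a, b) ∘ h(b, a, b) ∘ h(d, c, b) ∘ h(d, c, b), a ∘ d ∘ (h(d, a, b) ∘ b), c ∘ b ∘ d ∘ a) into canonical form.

Answer: h(h(b, a, b) ∘ h(d, c, b), a ∘ b ∘ d ∘ h(d, a, b), a ∘ b ∘ c ∘ d)

Derivation:
Focus inside:  h(b, a, b) ∘ h(b, a, b) ∘ h(d, c, b) ∘ h(d, c, b)
Idempotence:  drop duplicate h(b, a, b), h(d, c, b)
Order the arguments:  h(b, a, b) ∘ h(d, c, b)
Rebuild:  h(h(b, a, b) ∘ h(d, c, b), a ∘ b ∘ d ∘ h(d, a, b), a ∘ b ∘ c ∘ d)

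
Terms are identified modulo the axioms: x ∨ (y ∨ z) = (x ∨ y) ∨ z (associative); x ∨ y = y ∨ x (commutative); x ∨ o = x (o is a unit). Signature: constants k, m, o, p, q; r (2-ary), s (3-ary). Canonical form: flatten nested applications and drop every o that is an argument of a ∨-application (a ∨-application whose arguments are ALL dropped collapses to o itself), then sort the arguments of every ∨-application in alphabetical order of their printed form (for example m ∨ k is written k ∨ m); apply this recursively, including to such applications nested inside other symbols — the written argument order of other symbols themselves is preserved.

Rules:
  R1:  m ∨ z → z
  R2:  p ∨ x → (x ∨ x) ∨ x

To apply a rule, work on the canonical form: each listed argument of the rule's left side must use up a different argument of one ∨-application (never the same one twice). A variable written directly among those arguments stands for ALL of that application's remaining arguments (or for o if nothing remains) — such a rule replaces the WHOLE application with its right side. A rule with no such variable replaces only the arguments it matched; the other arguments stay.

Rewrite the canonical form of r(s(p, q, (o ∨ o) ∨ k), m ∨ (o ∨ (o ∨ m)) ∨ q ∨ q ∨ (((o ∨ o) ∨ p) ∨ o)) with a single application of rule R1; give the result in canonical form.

Canonical form:  r(s(p, q, k), m ∨ m ∨ p ∨ q ∨ q)
Apply R1:  consuming m;  z := m ∨ p ∨ q ∨ q
Every leftover argument binds to the variable; the entire application is replaced.
Giving:  r(s(p, q, k), m ∨ p ∨ q ∨ q)

Answer: r(s(p, q, k), m ∨ p ∨ q ∨ q)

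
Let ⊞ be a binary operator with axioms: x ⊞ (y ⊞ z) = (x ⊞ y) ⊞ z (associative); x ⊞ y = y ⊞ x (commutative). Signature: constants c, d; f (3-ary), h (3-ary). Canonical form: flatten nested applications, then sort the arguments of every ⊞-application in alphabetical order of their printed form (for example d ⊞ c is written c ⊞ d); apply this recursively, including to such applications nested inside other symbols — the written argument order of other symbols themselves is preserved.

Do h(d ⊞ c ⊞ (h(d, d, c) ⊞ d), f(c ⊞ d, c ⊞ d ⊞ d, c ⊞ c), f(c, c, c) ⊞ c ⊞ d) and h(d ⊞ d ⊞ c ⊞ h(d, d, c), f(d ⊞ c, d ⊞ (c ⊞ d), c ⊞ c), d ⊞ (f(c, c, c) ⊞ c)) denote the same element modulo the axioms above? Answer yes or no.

Left:  h(d ⊞ c ⊞ (h(d, d, c) ⊞ d), f(c ⊞ d, c ⊞ d ⊞ d, c ⊞ c), f(c, c, c) ⊞ c ⊞ d)
  Work inside:  d ⊞ c ⊞ (h(d, d, c) ⊞ d)
  Flatten:  d ⊞ c ⊞ h(d, d, c) ⊞ d
  Sort:  c ⊞ d ⊞ d ⊞ h(d, d, c)
  Put back:  h(c ⊞ d ⊞ d ⊞ h(d, d, c), f(c ⊞ d, c ⊞ d ⊞ d, c ⊞ c), c ⊞ d ⊞ f(c, c, c))
Right:  h(d ⊞ d ⊞ c ⊞ h(d, d, c), f(d ⊞ c, d ⊞ (c ⊞ d), c ⊞ c), d ⊞ (f(c, c, c) ⊞ c))
  Work inside:  d ⊞ (f(c, c, c) ⊞ c)
  Merge nested applications:  d ⊞ f(c, c, c) ⊞ c
  Sort arguments:  c ⊞ d ⊞ f(c, c, c)
  Reassemble:  h(c ⊞ d ⊞ d ⊞ h(d, d, c), f(c ⊞ d, c ⊞ d ⊞ d, c ⊞ c), c ⊞ d ⊞ f(c, c, c))

Answer: yes — both canonical forms are h(c ⊞ d ⊞ d ⊞ h(d, d, c), f(c ⊞ d, c ⊞ d ⊞ d, c ⊞ c), c ⊞ d ⊞ f(c, c, c))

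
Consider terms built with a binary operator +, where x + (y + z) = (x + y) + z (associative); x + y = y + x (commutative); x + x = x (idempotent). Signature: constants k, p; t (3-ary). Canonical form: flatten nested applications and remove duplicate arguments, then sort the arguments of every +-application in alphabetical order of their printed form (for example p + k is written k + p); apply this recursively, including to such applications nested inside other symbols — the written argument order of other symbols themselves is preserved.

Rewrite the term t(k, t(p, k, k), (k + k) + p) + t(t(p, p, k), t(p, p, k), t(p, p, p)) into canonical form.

Answer: t(k, t(p, k, k), k + p) + t(t(p, p, k), t(p, p, k), t(p, p, p))

Derivation:
Simplify inside:  t(k, t(p, k, k), (k + k) + p)  →  t(k, t(p, k, k), k + p)
Sort:  t(k, t(p, k, k), k + p) + t(t(p, p, k), t(p, p, k), t(p, p, p))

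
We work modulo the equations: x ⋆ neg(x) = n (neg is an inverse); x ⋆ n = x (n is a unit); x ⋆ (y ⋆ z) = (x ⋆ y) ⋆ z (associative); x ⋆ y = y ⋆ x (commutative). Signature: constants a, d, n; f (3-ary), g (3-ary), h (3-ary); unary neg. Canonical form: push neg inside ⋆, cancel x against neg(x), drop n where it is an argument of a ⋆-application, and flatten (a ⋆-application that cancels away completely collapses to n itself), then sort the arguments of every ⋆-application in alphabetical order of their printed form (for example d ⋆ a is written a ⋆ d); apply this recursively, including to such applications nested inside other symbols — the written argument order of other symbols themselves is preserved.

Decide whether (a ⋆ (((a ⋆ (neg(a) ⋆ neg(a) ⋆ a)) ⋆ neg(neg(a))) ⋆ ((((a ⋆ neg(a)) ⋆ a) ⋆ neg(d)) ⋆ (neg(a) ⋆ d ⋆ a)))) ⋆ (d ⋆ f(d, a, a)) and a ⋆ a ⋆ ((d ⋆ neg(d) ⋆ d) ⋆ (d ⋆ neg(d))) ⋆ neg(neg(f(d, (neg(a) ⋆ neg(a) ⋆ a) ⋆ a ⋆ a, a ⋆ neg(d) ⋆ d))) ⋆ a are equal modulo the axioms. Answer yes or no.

Left:  (a ⋆ (((a ⋆ (neg(a) ⋆ neg(a) ⋆ a)) ⋆ neg(neg(a))) ⋆ ((((a ⋆ neg(a)) ⋆ a) ⋆ neg(d)) ⋆ (neg(a) ⋆ d ⋆ a)))) ⋆ (d ⋆ f(d, a, a))
  Push neg inside:  distribute neg over ⋆ and collapse double neg
  Collect:  a ⋆ a ⋆ a ⋆ d ⋆ f(d, a, a)
Right:  a ⋆ a ⋆ ((d ⋆ neg(d) ⋆ d) ⋆ (d ⋆ neg(d))) ⋆ neg(neg(f(d, (neg(a) ⋆ neg(a) ⋆ a) ⋆ a ⋆ a, a ⋆ neg(d) ⋆ d))) ⋆ a
  Push neg inside:  distribute neg over ⋆ and collapse double neg
  Collect:  a ⋆ a ⋆ a ⋆ d ⋆ f(d, a, a)

Answer: yes — both canonical forms are a ⋆ a ⋆ a ⋆ d ⋆ f(d, a, a)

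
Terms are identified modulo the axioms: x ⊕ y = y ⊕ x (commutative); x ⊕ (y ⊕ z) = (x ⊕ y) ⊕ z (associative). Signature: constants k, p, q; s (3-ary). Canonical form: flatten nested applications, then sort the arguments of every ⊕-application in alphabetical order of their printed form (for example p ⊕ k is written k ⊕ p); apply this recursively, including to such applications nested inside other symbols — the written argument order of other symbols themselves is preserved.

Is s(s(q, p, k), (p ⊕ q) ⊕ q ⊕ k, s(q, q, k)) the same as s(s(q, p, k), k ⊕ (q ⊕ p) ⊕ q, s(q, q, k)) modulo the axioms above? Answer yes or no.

Left:  s(s(q, p, k), (p ⊕ q) ⊕ q ⊕ k, s(q, q, k))
  Descend into:  (p ⊕ q) ⊕ q ⊕ k
  Un-nest:  p ⊕ q ⊕ q ⊕ k
  Order the arguments:  k ⊕ p ⊕ q ⊕ q
  Reassemble:  s(s(q, p, k), k ⊕ p ⊕ q ⊕ q, s(q, q, k))
Right:  s(s(q, p, k), k ⊕ (q ⊕ p) ⊕ q, s(q, q, k))
  Descend into:  k ⊕ (q ⊕ p) ⊕ q
  Flatten:  k ⊕ q ⊕ p ⊕ q
  Sort:  k ⊕ p ⊕ q ⊕ q
  Reassemble:  s(s(q, p, k), k ⊕ p ⊕ q ⊕ q, s(q, q, k))

Answer: yes — both canonical forms are s(s(q, p, k), k ⊕ p ⊕ q ⊕ q, s(q, q, k))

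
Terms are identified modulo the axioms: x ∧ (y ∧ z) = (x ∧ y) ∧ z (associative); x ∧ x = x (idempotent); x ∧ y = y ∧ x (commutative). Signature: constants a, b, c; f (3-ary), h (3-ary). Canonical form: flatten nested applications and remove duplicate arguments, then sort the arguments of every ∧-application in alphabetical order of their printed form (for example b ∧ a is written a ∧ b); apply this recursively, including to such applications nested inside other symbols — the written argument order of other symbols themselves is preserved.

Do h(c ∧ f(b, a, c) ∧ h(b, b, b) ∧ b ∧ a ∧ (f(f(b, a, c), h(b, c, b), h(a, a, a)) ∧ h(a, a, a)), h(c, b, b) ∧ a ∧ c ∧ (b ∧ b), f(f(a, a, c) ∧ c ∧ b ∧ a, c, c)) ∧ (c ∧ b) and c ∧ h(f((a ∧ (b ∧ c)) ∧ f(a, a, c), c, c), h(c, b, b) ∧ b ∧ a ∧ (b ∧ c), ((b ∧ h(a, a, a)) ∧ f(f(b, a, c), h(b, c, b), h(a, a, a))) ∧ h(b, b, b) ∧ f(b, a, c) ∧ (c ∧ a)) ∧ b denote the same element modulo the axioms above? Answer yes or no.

Left:  h(c ∧ f(b, a, c) ∧ h(b, b, b) ∧ b ∧ a ∧ (f(f(b, a, c), h(b, c, b), h(a, a, a)) ∧ h(a, a, a)), h(c, b, b) ∧ a ∧ c ∧ (b ∧ b), f(f(a, a, c) ∧ c ∧ b ∧ a, c, c)) ∧ (c ∧ b)
  Merge nested applications:  h(c ∧ f(b, a, c) ∧ h(b, b, b) ∧ b ∧ a ∧ (f(f(b, a, c), h(b, c, b), h(a, a, a)) ∧ h(a, a, a)), h(c, b, b) ∧ a ∧ c ∧ (b ∧ b), f(f(a, a, c) ∧ c ∧ b ∧ a, c, c)) ∧ c ∧ b
  Simplify inside:  h(c ∧ f(b, a, c) ∧ h(b, b, b) ∧ b ∧ a ∧ (f(f(b, a, c), h(b, c, b), h(a, a, a)) ∧ h(a, a, a)), h(c, b, b) ∧ a ∧ c ∧ (b ∧ b), f(f(a, a, c) ∧ c ∧ b ∧ a, c, c))  →  h(a ∧ b ∧ c ∧ f(b, a, c) ∧ f(f(b, a, c), h(b, c, b), h(a, a, a)) ∧ h(a, a, a) ∧ h(b, b, b), a ∧ b ∧ c ∧ h(c, b, b), f(a ∧ b ∧ c ∧ f(a, a, c), c, c))
  Sort:  b ∧ c ∧ h(a ∧ b ∧ c ∧ f(b, a, c) ∧ f(f(b, a, c), h(b, c, b), h(a, a, a)) ∧ h(a, a, a) ∧ h(b, b, b), a ∧ b ∧ c ∧ h(c, b, b), f(a ∧ b ∧ c ∧ f(a, a, c), c, c))
Right:  c ∧ h(f((a ∧ (b ∧ c)) ∧ f(a, a, c), c, c), h(c, b, b) ∧ b ∧ a ∧ (b ∧ c), ((b ∧ h(a, a, a)) ∧ f(f(b, a, c), h(b, c, b), h(a, a, a))) ∧ h(b, b, b) ∧ f(b, a, c) ∧ (c ∧ a)) ∧ b
  Simplify inside:  h(f((a ∧ (b ∧ c)) ∧ f(a, a, c), c, c), h(c, b, b) ∧ b ∧ a ∧ (b ∧ c), ((b ∧ h(a, a, a)) ∧ f(f(b, a, c), h(b, c, b), h(a, a, a))) ∧ h(b, b, b) ∧ f(b, a, c) ∧ (c ∧ a))  →  h(f(a ∧ b ∧ c ∧ f(a, a, c), c, c), a ∧ b ∧ c ∧ h(c, b, b), a ∧ b ∧ c ∧ f(b, a, c) ∧ f(f(b, a, c), h(b, c, b), h(a, a, a)) ∧ h(a, a, a) ∧ h(b, b, b))
  Sort:  b ∧ c ∧ h(f(a ∧ b ∧ c ∧ f(a, a, c), c, c), a ∧ b ∧ c ∧ h(c, b, b), a ∧ b ∧ c ∧ f(b, a, c) ∧ f(f(b, a, c), h(b, c, b), h(a, a, a)) ∧ h(a, a, a) ∧ h(b, b, b))

Answer: no — b ∧ c ∧ h(a ∧ b ∧ c ∧ f(b, a, c) ∧ f(f(b, a, c), h(b, c, b), h(a, a, a)) ∧ h(a, a, a) ∧ h(b, b, b), a ∧ b ∧ c ∧ h(c, b, b), f(a ∧ b ∧ c ∧ f(a, a, c), c, c)) vs b ∧ c ∧ h(f(a ∧ b ∧ c ∧ f(a, a, c), c, c), a ∧ b ∧ c ∧ h(c, b, b), a ∧ b ∧ c ∧ f(b, a, c) ∧ f(f(b, a, c), h(b, c, b), h(a, a, a)) ∧ h(a, a, a) ∧ h(b, b, b))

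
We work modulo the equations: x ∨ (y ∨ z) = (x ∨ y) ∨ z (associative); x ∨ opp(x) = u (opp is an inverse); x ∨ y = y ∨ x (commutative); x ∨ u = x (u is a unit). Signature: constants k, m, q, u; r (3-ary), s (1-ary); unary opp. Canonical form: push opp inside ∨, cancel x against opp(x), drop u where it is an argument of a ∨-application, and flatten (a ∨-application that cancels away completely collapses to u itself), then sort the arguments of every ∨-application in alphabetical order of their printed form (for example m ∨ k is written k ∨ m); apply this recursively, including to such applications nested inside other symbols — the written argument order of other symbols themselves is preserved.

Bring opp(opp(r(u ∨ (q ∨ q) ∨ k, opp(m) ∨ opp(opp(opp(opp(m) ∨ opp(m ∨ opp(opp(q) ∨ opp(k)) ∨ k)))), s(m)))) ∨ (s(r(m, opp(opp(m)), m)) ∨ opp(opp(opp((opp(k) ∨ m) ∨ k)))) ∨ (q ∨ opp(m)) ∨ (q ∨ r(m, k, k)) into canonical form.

Push opp inside:  distribute opp over ∨ and collapse double opp
Inverses cancel:  k cancels
Combine occurrences:  r(k ∨ q ∨ q, k ∨ k ∨ m ∨ q, s(m)) ∨ s(r(m, m, m)) ∨ opp(m) ∨ opp(m) ∨ q ∨ q ∨ r(m, k, k)
Order the arguments:  opp(m) ∨ opp(m) ∨ q ∨ q ∨ r(k ∨ q ∨ q, k ∨ k ∨ m ∨ q, s(m)) ∨ r(m, k, k) ∨ s(r(m, m, m))

Answer: opp(m) ∨ opp(m) ∨ q ∨ q ∨ r(k ∨ q ∨ q, k ∨ k ∨ m ∨ q, s(m)) ∨ r(m, k, k) ∨ s(r(m, m, m))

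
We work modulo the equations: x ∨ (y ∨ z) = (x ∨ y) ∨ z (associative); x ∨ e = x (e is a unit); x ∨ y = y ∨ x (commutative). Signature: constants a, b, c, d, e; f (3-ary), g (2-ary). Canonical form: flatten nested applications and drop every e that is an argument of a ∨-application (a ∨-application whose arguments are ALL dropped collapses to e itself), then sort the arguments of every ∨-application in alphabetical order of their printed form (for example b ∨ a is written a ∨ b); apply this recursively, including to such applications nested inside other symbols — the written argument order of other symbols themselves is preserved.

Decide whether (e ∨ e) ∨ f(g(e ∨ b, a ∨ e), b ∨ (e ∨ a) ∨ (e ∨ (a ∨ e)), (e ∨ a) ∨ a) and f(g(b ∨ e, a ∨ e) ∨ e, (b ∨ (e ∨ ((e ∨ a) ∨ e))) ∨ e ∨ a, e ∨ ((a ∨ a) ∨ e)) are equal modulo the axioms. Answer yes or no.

Answer: yes — both canonical forms are f(g(b, a), a ∨ a ∨ b, a ∨ a)

Derivation:
Left:  (e ∨ e) ∨ f(g(e ∨ b, a ∨ e), b ∨ (e ∨ a) ∨ (e ∨ (a ∨ e)), (e ∨ a) ∨ a)
  Un-nest:  e ∨ e ∨ f(g(e ∨ b, a ∨ e), b ∨ (e ∨ a) ∨ (e ∨ (a ∨ e)), (e ∨ a) ∨ a)
  Inside:  f(g(e ∨ b, a ∨ e), b ∨ (e ∨ a) ∨ (e ∨ (a ∨ e)), (e ∨ a) ∨ a)  →  f(g(b, a), a ∨ a ∨ b, a ∨ a)
  Unit:  drop e (×2)
  Sort:  f(g(b, a), a ∨ a ∨ b, a ∨ a)
Right:  f(g(b ∨ e, a ∨ e) ∨ e, (b ∨ (e ∨ ((e ∨ a) ∨ e))) ∨ e ∨ a, e ∨ ((a ∨ a) ∨ e))
  Focus inside:  (b ∨ (e ∨ ((e ∨ a) ∨ e))) ∨ e ∨ a
  Merge nested applications:  b ∨ e ∨ e ∨ a ∨ e ∨ e ∨ a
  Units out:  drop e (×4)
  Order the arguments:  a ∨ a ∨ b
  Reassemble:  f(g(b, a), a ∨ a ∨ b, a ∨ a)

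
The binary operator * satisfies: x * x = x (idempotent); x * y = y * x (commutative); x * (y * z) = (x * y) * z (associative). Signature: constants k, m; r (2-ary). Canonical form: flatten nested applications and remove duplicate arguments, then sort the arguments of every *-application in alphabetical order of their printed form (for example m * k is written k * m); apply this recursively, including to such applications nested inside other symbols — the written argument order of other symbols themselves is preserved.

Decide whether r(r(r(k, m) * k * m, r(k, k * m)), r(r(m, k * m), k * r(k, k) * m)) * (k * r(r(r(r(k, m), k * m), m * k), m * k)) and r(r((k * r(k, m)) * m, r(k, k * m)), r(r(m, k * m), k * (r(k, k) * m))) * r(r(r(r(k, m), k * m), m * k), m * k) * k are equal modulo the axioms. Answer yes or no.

Answer: yes — both canonical forms are k * r(r(k * m * r(k, m), r(k, k * m)), r(r(m, k * m), k * m * r(k, k))) * r(r(r(r(k, m), k * m), k * m), k * m)

Derivation:
Left:  r(r(r(k, m) * k * m, r(k, k * m)), r(r(m, k * m), k * r(k, k) * m)) * (k * r(r(r(r(k, m), k * m), m * k), m * k))
  Flatten:  r(r(r(k, m) * k * m, r(k, k * m)), r(r(m, k * m), k * r(k, k) * m)) * k * r(r(r(r(k, m), k * m), m * k), m * k)
  Simplify inside:  r(r(r(k, m) * k * m, r(k, k * m)), r(r(m, k * m), k * r(k, k) * m))  →  r(r(k * m * r(k, m), r(k, k * m)), r(r(m, k * m), k * m * r(k, k)))
  Canonicalize subterm:  r(r(r(r(k, m), k * m), m * k), m * k)  →  r(r(r(r(k, m), k * m), k * m), k * m)
  Sort:  k * r(r(k * m * r(k, m), r(k, k * m)), r(r(m, k * m), k * m * r(k, k))) * r(r(r(r(k, m), k * m), k * m), k * m)
Right:  r(r((k * r(k, m)) * m, r(k, k * m)), r(r(m, k * m), k * (r(k, k) * m))) * r(r(r(r(k, m), k * m), m * k), m * k) * k
  Canonicalize subterm:  r(r((k * r(k, m)) * m, r(k, k * m)), r(r(m, k * m), k * (r(k, k) * m)))  →  r(r(k * m * r(k, m), r(k, k * m)), r(r(m, k * m), k * m * r(k, k)))
  Canonicalize subterm:  r(r(r(r(k, m), k * m), m * k), m * k)  →  r(r(r(r(k, m), k * m), k * m), k * m)
  Order the arguments:  k * r(r(k * m * r(k, m), r(k, k * m)), r(r(m, k * m), k * m * r(k, k))) * r(r(r(r(k, m), k * m), k * m), k * m)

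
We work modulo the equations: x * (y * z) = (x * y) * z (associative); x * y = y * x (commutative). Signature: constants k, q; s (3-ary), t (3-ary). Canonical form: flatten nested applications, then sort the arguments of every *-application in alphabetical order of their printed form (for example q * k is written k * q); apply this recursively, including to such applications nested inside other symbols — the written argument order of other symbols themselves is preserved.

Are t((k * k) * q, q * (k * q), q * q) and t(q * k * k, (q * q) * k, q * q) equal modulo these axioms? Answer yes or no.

Left:  t((k * k) * q, q * (k * q), q * q)
  Work inside:  q * (k * q)
  Un-nest:  q * k * q
  Order the arguments:  k * q * q
  Rebuild:  t(k * k * q, k * q * q, q * q)
Right:  t(q * k * k, (q * q) * k, q * q)
  Focus inside:  (q * q) * k
  Flatten:  q * q * k
  Order the arguments:  k * q * q
  Rebuild:  t(k * k * q, k * q * q, q * q)

Answer: yes — both canonical forms are t(k * k * q, k * q * q, q * q)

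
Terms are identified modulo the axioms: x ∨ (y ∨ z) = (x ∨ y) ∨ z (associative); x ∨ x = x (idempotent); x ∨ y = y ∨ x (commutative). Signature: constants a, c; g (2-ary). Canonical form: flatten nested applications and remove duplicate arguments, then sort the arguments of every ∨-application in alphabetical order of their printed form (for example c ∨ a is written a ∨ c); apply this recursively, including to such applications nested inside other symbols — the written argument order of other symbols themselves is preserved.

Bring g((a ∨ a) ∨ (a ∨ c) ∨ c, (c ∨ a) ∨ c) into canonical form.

Answer: g(a ∨ c, a ∨ c)

Derivation:
Descend into:  (a ∨ a) ∨ (a ∨ c) ∨ c
Un-nest:  a ∨ a ∨ a ∨ c ∨ c
Drop duplicates:  drop duplicate a, a, c
Order the arguments:  a ∨ c
Put back:  g(a ∨ c, a ∨ c)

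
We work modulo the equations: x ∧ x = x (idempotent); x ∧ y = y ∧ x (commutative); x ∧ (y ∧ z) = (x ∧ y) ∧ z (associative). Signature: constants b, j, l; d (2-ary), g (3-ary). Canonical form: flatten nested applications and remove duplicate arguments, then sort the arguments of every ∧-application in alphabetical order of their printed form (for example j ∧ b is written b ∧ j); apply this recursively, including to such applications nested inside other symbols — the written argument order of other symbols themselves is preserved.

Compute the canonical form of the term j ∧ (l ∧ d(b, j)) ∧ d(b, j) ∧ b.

Un-nest:  j ∧ l ∧ d(b, j) ∧ d(b, j) ∧ b
Idempotence:  drop duplicate d(b, j)
Sort arguments:  b ∧ d(b, j) ∧ j ∧ l

Answer: b ∧ d(b, j) ∧ j ∧ l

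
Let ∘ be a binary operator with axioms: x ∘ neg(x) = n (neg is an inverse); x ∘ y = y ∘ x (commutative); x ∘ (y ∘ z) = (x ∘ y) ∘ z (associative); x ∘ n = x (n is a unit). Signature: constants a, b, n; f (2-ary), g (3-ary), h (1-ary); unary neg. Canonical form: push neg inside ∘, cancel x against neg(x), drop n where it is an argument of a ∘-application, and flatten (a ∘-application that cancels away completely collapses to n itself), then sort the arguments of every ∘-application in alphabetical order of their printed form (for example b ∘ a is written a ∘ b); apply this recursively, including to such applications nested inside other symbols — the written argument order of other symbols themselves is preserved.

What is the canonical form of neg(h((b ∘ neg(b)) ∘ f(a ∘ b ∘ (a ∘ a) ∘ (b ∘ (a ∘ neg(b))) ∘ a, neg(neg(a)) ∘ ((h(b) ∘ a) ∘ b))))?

Answer: neg(h(f(a ∘ a ∘ a ∘ a ∘ a ∘ b, a ∘ a ∘ b ∘ h(b))))

Derivation:
Push neg inside:  distribute neg over ∘ and collapse double neg
Combine occurrences:  neg(h(f(a ∘ a ∘ a ∘ a ∘ a ∘ b, a ∘ a ∘ b ∘ h(b))))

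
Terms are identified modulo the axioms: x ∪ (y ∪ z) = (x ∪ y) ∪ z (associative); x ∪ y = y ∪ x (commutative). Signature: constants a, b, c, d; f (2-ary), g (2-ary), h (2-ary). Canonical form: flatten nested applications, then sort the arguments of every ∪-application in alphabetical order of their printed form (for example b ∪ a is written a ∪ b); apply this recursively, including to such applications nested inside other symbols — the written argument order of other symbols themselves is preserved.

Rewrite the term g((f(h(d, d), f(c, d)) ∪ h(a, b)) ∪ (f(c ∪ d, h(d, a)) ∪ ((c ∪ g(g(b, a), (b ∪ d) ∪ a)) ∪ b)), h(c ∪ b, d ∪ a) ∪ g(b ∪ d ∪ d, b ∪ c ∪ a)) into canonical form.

Answer: g(b ∪ c ∪ f(c ∪ d, h(d, a)) ∪ f(h(d, d), f(c, d)) ∪ g(g(b, a), a ∪ b ∪ d) ∪ h(a, b), g(b ∪ d ∪ d, a ∪ b ∪ c) ∪ h(b ∪ c, a ∪ d))

Derivation:
Focus inside:  (f(h(d, d), f(c, d)) ∪ h(a, b)) ∪ (f(c ∪ d, h(d, a)) ∪ ((c ∪ g(g(b, a), (b ∪ d) ∪ a)) ∪ b))
Flatten:  f(h(d, d), f(c, d)) ∪ h(a, b) ∪ f(c ∪ d, h(d, a)) ∪ c ∪ g(g(b, a), (b ∪ d) ∪ a) ∪ b
Simplify inside:  g(g(b, a), (b ∪ d) ∪ a)  →  g(g(b, a), a ∪ b ∪ d)
Sort:  b ∪ c ∪ f(c ∪ d, h(d, a)) ∪ f(h(d, d), f(c, d)) ∪ g(g(b, a), a ∪ b ∪ d) ∪ h(a, b)
Reassemble:  g(b ∪ c ∪ f(c ∪ d, h(d, a)) ∪ f(h(d, d), f(c, d)) ∪ g(g(b, a), a ∪ b ∪ d) ∪ h(a, b), g(b ∪ d ∪ d, a ∪ b ∪ c) ∪ h(b ∪ c, a ∪ d))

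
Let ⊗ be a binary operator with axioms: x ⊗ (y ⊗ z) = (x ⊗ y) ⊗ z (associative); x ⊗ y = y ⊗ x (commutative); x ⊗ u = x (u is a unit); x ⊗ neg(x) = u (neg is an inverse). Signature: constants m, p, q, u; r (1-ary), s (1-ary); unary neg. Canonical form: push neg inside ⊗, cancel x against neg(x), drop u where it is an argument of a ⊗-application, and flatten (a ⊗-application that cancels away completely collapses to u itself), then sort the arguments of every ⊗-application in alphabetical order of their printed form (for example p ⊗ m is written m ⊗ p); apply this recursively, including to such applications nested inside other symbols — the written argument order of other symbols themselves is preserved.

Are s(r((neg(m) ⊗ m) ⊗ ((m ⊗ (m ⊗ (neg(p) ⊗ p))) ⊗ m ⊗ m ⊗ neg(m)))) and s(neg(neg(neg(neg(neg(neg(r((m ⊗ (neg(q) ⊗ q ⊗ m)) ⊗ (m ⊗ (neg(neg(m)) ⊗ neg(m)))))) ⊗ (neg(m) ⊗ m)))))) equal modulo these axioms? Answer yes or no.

Answer: yes — both canonical forms are s(r(m ⊗ m ⊗ m))

Derivation:
Left:  s(r((neg(m) ⊗ m) ⊗ ((m ⊗ (m ⊗ (neg(p) ⊗ p))) ⊗ m ⊗ m ⊗ neg(m))))
  Descend into:  (neg(m) ⊗ m) ⊗ ((m ⊗ (m ⊗ (neg(p) ⊗ p))) ⊗ m ⊗ m ⊗ neg(m))
  Inverses cancel:  p cancels
  Combine occurrences:  m ⊗ m ⊗ m
  Reassemble:  s(r(m ⊗ m ⊗ m))
Right:  s(neg(neg(neg(neg(neg(neg(r((m ⊗ (neg(q) ⊗ q ⊗ m)) ⊗ (m ⊗ (neg(neg(m)) ⊗ neg(m)))))) ⊗ (neg(m) ⊗ m))))))
  Work inside:  neg(neg(r((m ⊗ (neg(q) ⊗ q ⊗ m)) ⊗ (m ⊗ (neg(neg(m)) ⊗ neg(m)))))) ⊗ (neg(m) ⊗ m)
  Push neg inside:  distribute neg over ⊗ and collapse double neg
  Cancel inverse pairs:  m cancels
  Collect:  r(m ⊗ m ⊗ m)
  Put back:  s(r(m ⊗ m ⊗ m))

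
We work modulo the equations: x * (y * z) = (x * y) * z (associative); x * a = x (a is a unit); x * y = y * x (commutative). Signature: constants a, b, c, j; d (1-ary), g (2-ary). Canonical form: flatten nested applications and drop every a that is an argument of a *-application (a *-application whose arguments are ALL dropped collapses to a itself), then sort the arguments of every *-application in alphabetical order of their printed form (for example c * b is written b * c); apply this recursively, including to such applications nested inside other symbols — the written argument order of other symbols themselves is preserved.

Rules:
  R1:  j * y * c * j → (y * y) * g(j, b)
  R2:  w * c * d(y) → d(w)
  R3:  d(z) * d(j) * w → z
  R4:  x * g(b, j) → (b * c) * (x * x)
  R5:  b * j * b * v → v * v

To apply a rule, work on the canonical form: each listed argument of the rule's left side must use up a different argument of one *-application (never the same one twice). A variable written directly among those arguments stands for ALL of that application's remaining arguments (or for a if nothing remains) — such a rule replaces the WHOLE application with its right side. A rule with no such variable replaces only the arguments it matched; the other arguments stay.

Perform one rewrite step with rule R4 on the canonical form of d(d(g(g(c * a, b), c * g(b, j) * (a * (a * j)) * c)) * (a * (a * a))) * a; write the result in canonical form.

Canonical form:  d(d(g(g(c, b), c * c * g(b, j) * j)))
R4 matches:  uses g(b, j);  x := c * c * j
Every leftover argument binds to the variable; the entire application is replaced.
Giving:  d(d(g(g(c, b), b * c * c * c * c * c * j * j)))

Answer: d(d(g(g(c, b), b * c * c * c * c * c * j * j)))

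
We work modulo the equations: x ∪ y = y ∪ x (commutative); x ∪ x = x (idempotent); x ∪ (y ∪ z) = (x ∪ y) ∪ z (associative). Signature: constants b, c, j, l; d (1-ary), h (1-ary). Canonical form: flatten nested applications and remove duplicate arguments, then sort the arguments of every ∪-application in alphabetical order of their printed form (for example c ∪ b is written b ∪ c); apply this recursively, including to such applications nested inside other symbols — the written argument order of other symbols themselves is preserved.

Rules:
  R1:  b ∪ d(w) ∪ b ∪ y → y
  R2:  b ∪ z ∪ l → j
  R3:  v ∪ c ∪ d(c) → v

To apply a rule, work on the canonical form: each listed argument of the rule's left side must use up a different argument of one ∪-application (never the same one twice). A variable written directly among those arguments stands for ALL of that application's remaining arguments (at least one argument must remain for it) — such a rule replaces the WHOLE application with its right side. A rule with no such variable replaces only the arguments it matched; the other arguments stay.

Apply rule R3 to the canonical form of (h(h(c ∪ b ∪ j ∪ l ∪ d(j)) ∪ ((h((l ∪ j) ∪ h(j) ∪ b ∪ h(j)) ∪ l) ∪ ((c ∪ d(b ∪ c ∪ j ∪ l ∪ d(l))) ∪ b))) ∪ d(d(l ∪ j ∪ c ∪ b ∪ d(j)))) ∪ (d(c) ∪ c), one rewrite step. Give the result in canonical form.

Canonical form:  c ∪ d(c) ∪ d(d(b ∪ c ∪ d(j) ∪ j ∪ l)) ∪ h(b ∪ c ∪ d(b ∪ c ∪ d(l) ∪ j ∪ l) ∪ h(b ∪ c ∪ d(j) ∪ j ∪ l) ∪ h(b ∪ h(j) ∪ j ∪ l) ∪ l)
Match R3:  consume c, d(c);  v := d(d(b ∪ c ∪ d(j) ∪ j ∪ l)) ∪ h(b ∪ c ∪ d(b ∪ c ∪ d(l) ∪ j ∪ l) ∪ h(b ∪ c ∪ d(j) ∪ j ∪ l) ∪ h(b ∪ h(j) ∪ j ∪ l) ∪ l)
Every leftover argument binds to the variable; the entire application is replaced.
Giving:  d(d(b ∪ c ∪ d(j) ∪ j ∪ l)) ∪ h(b ∪ c ∪ d(b ∪ c ∪ d(l) ∪ j ∪ l) ∪ h(b ∪ c ∪ d(j) ∪ j ∪ l) ∪ h(b ∪ h(j) ∪ j ∪ l) ∪ l)

Answer: d(d(b ∪ c ∪ d(j) ∪ j ∪ l)) ∪ h(b ∪ c ∪ d(b ∪ c ∪ d(l) ∪ j ∪ l) ∪ h(b ∪ c ∪ d(j) ∪ j ∪ l) ∪ h(b ∪ h(j) ∪ j ∪ l) ∪ l)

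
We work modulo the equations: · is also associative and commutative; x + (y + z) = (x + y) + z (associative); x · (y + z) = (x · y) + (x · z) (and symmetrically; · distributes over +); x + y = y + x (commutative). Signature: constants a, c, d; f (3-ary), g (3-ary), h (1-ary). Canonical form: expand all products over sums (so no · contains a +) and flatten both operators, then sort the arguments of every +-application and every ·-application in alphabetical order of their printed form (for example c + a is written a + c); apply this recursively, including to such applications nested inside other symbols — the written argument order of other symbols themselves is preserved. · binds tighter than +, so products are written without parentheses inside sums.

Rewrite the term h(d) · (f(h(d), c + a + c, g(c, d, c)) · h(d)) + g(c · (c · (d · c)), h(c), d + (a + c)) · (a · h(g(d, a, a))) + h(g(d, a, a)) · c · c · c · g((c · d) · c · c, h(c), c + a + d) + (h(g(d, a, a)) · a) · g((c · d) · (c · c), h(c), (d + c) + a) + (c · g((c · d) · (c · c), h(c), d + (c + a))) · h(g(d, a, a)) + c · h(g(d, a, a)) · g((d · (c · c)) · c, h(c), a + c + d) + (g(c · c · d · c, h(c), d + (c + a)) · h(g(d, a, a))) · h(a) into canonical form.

Un-nest:  f(h(d), a + c + c, g(c, d, c)) · h(d) · h(d) + a · g(c · c · c · d, h(c), a + c + d) · h(g(d, a, a)) + c · c · c · g(c · c · c · d, h(c), a + c + d) · h(g(d, a, a)) + a · g(c · c · c · d, h(c), a + c + d) · h(g(d, a, a)) + c · g(c · c · c · d, h(c), a + c + d) · h(g(d, a, a)) + c · g(c · c · c · d, h(c), a + c + d) · h(g(d, a, a)) + g(c · c · c · d, h(c), a + c + d) · h(a) · h(g(d, a, a))
Order the arguments:  a · g(c · c · c · d, h(c), a + c + d) · h(g(d, a, a)) + a · g(c · c · c · d, h(c), a + c + d) · h(g(d, a, a)) + c · c · c · g(c · c · c · d, h(c), a + c + d) · h(g(d, a, a)) + c · g(c · c · c · d, h(c), a + c + d) · h(g(d, a, a)) + c · g(c · c · c · d, h(c), a + c + d) · h(g(d, a, a)) + f(h(d), a + c + c, g(c, d, c)) · h(d) · h(d) + g(c · c · c · d, h(c), a + c + d) · h(a) · h(g(d, a, a))

Answer: a · g(c · c · c · d, h(c), a + c + d) · h(g(d, a, a)) + a · g(c · c · c · d, h(c), a + c + d) · h(g(d, a, a)) + c · c · c · g(c · c · c · d, h(c), a + c + d) · h(g(d, a, a)) + c · g(c · c · c · d, h(c), a + c + d) · h(g(d, a, a)) + c · g(c · c · c · d, h(c), a + c + d) · h(g(d, a, a)) + f(h(d), a + c + c, g(c, d, c)) · h(d) · h(d) + g(c · c · c · d, h(c), a + c + d) · h(a) · h(g(d, a, a))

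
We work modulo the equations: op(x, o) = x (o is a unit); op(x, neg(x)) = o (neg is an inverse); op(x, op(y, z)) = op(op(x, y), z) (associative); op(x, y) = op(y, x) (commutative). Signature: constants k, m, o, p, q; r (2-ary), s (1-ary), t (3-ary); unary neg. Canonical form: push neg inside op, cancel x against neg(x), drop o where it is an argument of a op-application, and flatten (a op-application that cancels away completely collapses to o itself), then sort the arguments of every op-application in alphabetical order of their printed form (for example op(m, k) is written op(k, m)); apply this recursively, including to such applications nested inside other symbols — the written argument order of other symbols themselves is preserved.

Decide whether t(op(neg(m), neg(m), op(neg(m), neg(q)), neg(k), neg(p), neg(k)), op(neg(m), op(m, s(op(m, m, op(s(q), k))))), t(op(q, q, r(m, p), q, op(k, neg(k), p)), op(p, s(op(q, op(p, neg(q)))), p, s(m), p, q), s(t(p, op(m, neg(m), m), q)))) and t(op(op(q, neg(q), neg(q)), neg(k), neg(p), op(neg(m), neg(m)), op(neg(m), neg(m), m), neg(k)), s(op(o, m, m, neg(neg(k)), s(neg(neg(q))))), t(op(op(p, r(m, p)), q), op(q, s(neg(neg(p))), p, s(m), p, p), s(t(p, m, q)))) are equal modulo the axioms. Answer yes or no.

Answer: no — t(op(neg(k), neg(k), neg(m), neg(m), neg(m), neg(p), neg(q)), s(op(k, m, m, s(q))), t(op(p, q, q, q, r(m, p)), op(p, p, p, q, s(m), s(p)), s(t(p, m, q)))) vs t(op(neg(k), neg(k), neg(m), neg(m), neg(m), neg(p), neg(q)), s(op(k, m, m, s(q))), t(op(p, q, r(m, p)), op(p, p, p, q, s(m), s(p)), s(t(p, m, q))))

Derivation:
Left:  t(op(neg(m), neg(m), op(neg(m), neg(q)), neg(k), neg(p), neg(k)), op(neg(m), op(m, s(op(m, m, op(s(q), k))))), t(op(q, q, r(m, p), q, op(k, neg(k), p)), op(p, s(op(q, op(p, neg(q)))), p, s(m), p, q), s(t(p, op(m, neg(m), m), q))))
  Focus inside:  op(neg(m), neg(m), op(neg(m), neg(q)), neg(k), neg(p), neg(k))
  Collect:  op(neg(m), neg(m), neg(m), neg(q), neg(k), neg(k), neg(p))
  Order the arguments:  op(neg(k), neg(k), neg(m), neg(m), neg(m), neg(p), neg(q))
  Reassemble:  t(op(neg(k), neg(k), neg(m), neg(m), neg(m), neg(p), neg(q)), s(op(k, m, m, s(q))), t(op(p, q, q, q, r(m, p)), op(p, p, p, q, s(m), s(p)), s(t(p, m, q))))
Right:  t(op(op(q, neg(q), neg(q)), neg(k), neg(p), op(neg(m), neg(m)), op(neg(m), neg(m), m), neg(k)), s(op(o, m, m, neg(neg(k)), s(neg(neg(q))))), t(op(op(p, r(m, p)), q), op(q, s(neg(neg(p))), p, s(m), p, p), s(t(p, m, q))))
  Focus inside:  op(op(q, neg(q), neg(q)), neg(k), neg(p), op(neg(m), neg(m)), op(neg(m), neg(m), m), neg(k))
  Collect terms:  op(neg(q), neg(k), neg(k), neg(p), neg(m), neg(m), neg(m))
  Sort arguments:  op(neg(k), neg(k), neg(m), neg(m), neg(m), neg(p), neg(q))
  Reassemble:  t(op(neg(k), neg(k), neg(m), neg(m), neg(m), neg(p), neg(q)), s(op(k, m, m, s(q))), t(op(p, q, r(m, p)), op(p, p, p, q, s(m), s(p)), s(t(p, m, q))))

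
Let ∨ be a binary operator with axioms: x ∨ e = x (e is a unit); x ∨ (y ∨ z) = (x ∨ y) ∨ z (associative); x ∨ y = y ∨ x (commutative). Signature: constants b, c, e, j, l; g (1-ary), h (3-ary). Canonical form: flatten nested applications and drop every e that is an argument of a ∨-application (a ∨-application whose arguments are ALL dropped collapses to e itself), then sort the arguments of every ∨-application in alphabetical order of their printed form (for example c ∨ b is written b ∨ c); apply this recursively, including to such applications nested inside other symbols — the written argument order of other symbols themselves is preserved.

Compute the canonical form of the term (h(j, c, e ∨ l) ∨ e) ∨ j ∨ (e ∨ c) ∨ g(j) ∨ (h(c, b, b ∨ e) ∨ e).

Un-nest:  h(j, c, e ∨ l) ∨ e ∨ j ∨ e ∨ c ∨ g(j) ∨ h(c, b, b ∨ e) ∨ e
Canonicalize subterm:  h(j, c, e ∨ l)  →  h(j, c, l)
Simplify inside:  h(c, b, b ∨ e)  →  h(c, b, b)
Units out:  drop e (×3)
Sort arguments:  c ∨ g(j) ∨ h(c, b, b) ∨ h(j, c, l) ∨ j

Answer: c ∨ g(j) ∨ h(c, b, b) ∨ h(j, c, l) ∨ j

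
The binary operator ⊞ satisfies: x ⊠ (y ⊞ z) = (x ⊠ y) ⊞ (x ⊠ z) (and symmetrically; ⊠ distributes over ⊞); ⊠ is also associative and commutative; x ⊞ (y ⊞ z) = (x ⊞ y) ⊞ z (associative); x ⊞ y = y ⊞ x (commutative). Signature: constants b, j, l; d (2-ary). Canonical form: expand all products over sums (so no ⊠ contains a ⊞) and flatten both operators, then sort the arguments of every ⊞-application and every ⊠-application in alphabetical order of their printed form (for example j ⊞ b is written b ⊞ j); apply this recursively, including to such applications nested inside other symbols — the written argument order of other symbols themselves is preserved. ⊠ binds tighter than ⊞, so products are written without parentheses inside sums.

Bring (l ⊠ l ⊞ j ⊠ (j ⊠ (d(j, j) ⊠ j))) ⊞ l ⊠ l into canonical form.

Un-nest:  l ⊠ l ⊞ d(j, j) ⊠ j ⊠ j ⊠ j ⊞ l ⊠ l
Sort arguments:  d(j, j) ⊠ j ⊠ j ⊠ j ⊞ l ⊠ l ⊞ l ⊠ l

Answer: d(j, j) ⊠ j ⊠ j ⊠ j ⊞ l ⊠ l ⊞ l ⊠ l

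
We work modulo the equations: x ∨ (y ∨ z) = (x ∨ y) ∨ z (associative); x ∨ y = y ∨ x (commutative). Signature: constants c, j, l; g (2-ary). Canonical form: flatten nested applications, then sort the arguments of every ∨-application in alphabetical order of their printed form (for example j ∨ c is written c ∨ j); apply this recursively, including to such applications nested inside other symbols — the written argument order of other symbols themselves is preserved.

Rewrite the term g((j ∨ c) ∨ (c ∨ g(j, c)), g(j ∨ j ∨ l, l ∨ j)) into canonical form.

Answer: g(c ∨ c ∨ g(j, c) ∨ j, g(j ∨ j ∨ l, j ∨ l))

Derivation:
Work inside:  (j ∨ c) ∨ (c ∨ g(j, c))
Un-nest:  j ∨ c ∨ c ∨ g(j, c)
Order the arguments:  c ∨ c ∨ g(j, c) ∨ j
Put back:  g(c ∨ c ∨ g(j, c) ∨ j, g(j ∨ j ∨ l, j ∨ l))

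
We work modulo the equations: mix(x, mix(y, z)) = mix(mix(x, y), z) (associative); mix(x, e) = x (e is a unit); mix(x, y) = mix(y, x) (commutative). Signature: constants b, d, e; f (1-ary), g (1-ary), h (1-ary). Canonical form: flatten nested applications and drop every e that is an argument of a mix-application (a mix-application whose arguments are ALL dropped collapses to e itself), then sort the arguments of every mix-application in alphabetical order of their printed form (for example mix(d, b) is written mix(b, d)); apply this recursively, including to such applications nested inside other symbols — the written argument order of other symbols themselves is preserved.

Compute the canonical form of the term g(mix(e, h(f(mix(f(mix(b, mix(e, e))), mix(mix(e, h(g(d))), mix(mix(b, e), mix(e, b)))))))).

Descend into:  mix(e, h(f(mix(f(mix(b, mix(e, e))), mix(mix(e, h(g(d))), mix(mix(b, e), mix(e, b)))))))
Simplify inside:  h(f(mix(f(mix(b, mix(e, e))), mix(mix(e, h(g(d))), mix(mix(b, e), mix(e, b))))))  →  h(f(mix(b, b, f(b), h(g(d)))))
Drop the unit:  drop e
Sort arguments:  h(f(mix(b, b, f(b), h(g(d)))))
Reassemble:  g(h(f(mix(b, b, f(b), h(g(d))))))

Answer: g(h(f(mix(b, b, f(b), h(g(d))))))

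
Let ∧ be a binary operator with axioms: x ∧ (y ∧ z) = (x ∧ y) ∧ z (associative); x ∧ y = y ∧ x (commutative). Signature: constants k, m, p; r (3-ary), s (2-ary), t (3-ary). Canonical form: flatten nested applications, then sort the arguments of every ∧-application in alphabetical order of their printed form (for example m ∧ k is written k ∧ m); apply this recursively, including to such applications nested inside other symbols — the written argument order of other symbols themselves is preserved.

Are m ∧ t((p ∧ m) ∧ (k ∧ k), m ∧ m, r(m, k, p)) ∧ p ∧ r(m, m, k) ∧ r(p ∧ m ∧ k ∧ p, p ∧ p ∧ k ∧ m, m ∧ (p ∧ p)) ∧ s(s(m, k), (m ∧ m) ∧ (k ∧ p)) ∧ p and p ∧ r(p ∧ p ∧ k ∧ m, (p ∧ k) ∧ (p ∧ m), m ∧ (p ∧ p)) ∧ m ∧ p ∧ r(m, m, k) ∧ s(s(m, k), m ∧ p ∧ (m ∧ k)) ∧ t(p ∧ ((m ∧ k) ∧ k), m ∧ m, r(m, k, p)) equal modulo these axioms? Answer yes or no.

Left:  m ∧ t((p ∧ m) ∧ (k ∧ k), m ∧ m, r(m, k, p)) ∧ p ∧ r(m, m, k) ∧ r(p ∧ m ∧ k ∧ p, p ∧ p ∧ k ∧ m, m ∧ (p ∧ p)) ∧ s(s(m, k), (m ∧ m) ∧ (k ∧ p)) ∧ p
  Simplify inside:  t((p ∧ m) ∧ (k ∧ k), m ∧ m, r(m, k, p))  →  t(k ∧ k ∧ m ∧ p, m ∧ m, r(m, k, p))
  Canonicalize subterm:  r(p ∧ m ∧ k ∧ p, p ∧ p ∧ k ∧ m, m ∧ (p ∧ p))  →  r(k ∧ m ∧ p ∧ p, k ∧ m ∧ p ∧ p, m ∧ p ∧ p)
  Simplify inside:  s(s(m, k), (m ∧ m) ∧ (k ∧ p))  →  s(s(m, k), k ∧ m ∧ m ∧ p)
  Sort:  m ∧ p ∧ p ∧ r(k ∧ m ∧ p ∧ p, k ∧ m ∧ p ∧ p, m ∧ p ∧ p) ∧ r(m, m, k) ∧ s(s(m, k), k ∧ m ∧ m ∧ p) ∧ t(k ∧ k ∧ m ∧ p, m ∧ m, r(m, k, p))
Right:  p ∧ r(p ∧ p ∧ k ∧ m, (p ∧ k) ∧ (p ∧ m), m ∧ (p ∧ p)) ∧ m ∧ p ∧ r(m, m, k) ∧ s(s(m, k), m ∧ p ∧ (m ∧ k)) ∧ t(p ∧ ((m ∧ k) ∧ k), m ∧ m, r(m, k, p))
  Inside:  r(p ∧ p ∧ k ∧ m, (p ∧ k) ∧ (p ∧ m), m ∧ (p ∧ p))  →  r(k ∧ m ∧ p ∧ p, k ∧ m ∧ p ∧ p, m ∧ p ∧ p)
  Inside:  s(s(m, k), m ∧ p ∧ (m ∧ k))  →  s(s(m, k), k ∧ m ∧ m ∧ p)
  Inside:  t(p ∧ ((m ∧ k) ∧ k), m ∧ m, r(m, k, p))  →  t(k ∧ k ∧ m ∧ p, m ∧ m, r(m, k, p))
  Order the arguments:  m ∧ p ∧ p ∧ r(k ∧ m ∧ p ∧ p, k ∧ m ∧ p ∧ p, m ∧ p ∧ p) ∧ r(m, m, k) ∧ s(s(m, k), k ∧ m ∧ m ∧ p) ∧ t(k ∧ k ∧ m ∧ p, m ∧ m, r(m, k, p))

Answer: yes — both canonical forms are m ∧ p ∧ p ∧ r(k ∧ m ∧ p ∧ p, k ∧ m ∧ p ∧ p, m ∧ p ∧ p) ∧ r(m, m, k) ∧ s(s(m, k), k ∧ m ∧ m ∧ p) ∧ t(k ∧ k ∧ m ∧ p, m ∧ m, r(m, k, p))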